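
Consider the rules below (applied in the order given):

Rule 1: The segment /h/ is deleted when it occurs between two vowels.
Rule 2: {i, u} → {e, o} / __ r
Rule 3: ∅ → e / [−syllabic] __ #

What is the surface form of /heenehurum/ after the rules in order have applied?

Rule 1 (intervocalic h-deletion): /h/ occurs between vowels /e/ and /u/, so it deletes. /heenehurum/ → heeneurum.
Rule 2 (pre-rhotic lowering): /u/ is a high vowel immediately before /r/, so it lowers to [o]. /heeneurum/ → heeneorum.
Rule 3 (final e-epenthesis): the form ends in the consonant /m/, so [e] is inserted word-finally. /heeneorum/ → heeneorume.

heeneorume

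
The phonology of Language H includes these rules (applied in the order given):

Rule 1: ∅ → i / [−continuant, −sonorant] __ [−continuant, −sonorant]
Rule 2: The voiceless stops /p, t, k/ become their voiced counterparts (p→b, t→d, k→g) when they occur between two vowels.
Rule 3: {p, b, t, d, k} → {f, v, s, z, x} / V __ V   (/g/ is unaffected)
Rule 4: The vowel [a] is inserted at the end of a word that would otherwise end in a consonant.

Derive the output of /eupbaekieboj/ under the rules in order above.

euvivaegievoja

Rule 1 (stop-cluster i-epenthesis): /p/ and /b/ form a stop–stop cluster, so [i] is inserted between them. /eupbaekieboj/ → eupibaekieboj.
Rule 2 (intervocalic voicing): /p/ is a voiceless stop between vowels /u/ and /i/, so it voices to [b]. /k/ is a voiceless stop between vowels /e/ and /i/, so it voices to [g]. /eupibaekieboj/ → eubibaegieboj.
Rule 3 (intervocalic spirantization): /b/ is a stop between vowels /u/ and /i/, so it spirantizes to the fricative [v]. /b/ is a stop between vowels /i/ and /a/, so it spirantizes to the fricative [v]. /b/ is a stop between vowels /e/ and /o/, so it spirantizes to the fricative [v]. /eubibaegieboj/ → euvivaegievoj.
Rule 4 (final a-epenthesis): the form ends in the consonant /j/, so [a] is inserted word-finally. /euvivaegievoj/ → euvivaegievoja.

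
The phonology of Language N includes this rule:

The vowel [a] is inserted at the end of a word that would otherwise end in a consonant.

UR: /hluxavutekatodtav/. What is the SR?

the form ends in the consonant /v/, so [a] is inserted word-finally.
Surface form: [hluxavutekatodtava].

hluxavutekatodtava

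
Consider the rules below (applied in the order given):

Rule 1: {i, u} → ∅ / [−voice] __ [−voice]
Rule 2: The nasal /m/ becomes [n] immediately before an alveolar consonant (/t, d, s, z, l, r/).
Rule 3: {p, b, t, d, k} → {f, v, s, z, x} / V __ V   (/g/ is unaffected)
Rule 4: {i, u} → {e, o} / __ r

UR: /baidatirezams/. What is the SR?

baizaserezans

Rule 1 (high vowel syncope): no segment meets the environment; /baidatirezams/ is unchanged.
Rule 2 (nasal place assimilation): /m/ precedes the alveolar consonant /s/, so it assimilates in place to [n]. /baidatirezams/ → baidatirezans.
Rule 3 (intervocalic spirantization): /d/ is a stop between vowels /i/ and /a/, so it spirantizes to the fricative [z]. /t/ is a stop between vowels /a/ and /i/, so it spirantizes to the fricative [s]. /baidatirezans/ → baizasirezans.
Rule 4 (pre-rhotic lowering): /i/ is a high vowel immediately before /r/, so it lowers to [e]. /baizasirezans/ → baizaserezans.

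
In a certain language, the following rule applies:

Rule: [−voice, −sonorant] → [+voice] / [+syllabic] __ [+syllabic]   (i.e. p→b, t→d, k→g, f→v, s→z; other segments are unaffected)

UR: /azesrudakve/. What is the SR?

azesrudakve

No segment of /azesrudakve/ meets the structural description of the rule, so the form surfaces unchanged.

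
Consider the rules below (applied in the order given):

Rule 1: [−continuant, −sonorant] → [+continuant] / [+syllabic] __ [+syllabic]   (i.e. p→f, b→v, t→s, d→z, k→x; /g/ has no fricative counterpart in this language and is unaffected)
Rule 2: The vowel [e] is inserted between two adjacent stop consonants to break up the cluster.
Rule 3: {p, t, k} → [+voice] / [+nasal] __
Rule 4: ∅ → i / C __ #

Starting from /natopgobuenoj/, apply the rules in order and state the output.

nasopegovuenoji

Rule 1 (intervocalic spirantization): /t/ is a stop between vowels /a/ and /o/, so it spirantizes to the fricative [s]. /b/ is a stop between vowels /o/ and /u/, so it spirantizes to the fricative [v]. /natopgobuenoj/ → nasopgovuenoj.
Rule 2 (stop-cluster e-epenthesis): /p/ and /g/ form a stop–stop cluster, so [e] is inserted between them. /nasopgovuenoj/ → nasopegovuenoj.
Rule 3 (post-nasal voicing): no segment meets the environment; /nasopegovuenoj/ is unchanged.
Rule 4 (final i-epenthesis): the form ends in the consonant /j/, so [i] is inserted word-finally. /nasopegovuenoj/ → nasopegovuenoji.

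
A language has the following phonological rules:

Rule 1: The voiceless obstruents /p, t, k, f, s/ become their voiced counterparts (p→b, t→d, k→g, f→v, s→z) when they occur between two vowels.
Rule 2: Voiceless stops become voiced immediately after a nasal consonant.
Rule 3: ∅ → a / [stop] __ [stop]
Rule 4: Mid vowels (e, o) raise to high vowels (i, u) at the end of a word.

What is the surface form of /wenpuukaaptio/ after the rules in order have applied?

wenbuugaapatiu

Rule 1 (intervocalic voicing): /k/ is a voiceless obstruent between vowels /u/ and /a/, so it voices to [g]. /wenpuukaaptio/ → wenpuugaaptio.
Rule 2 (post-nasal voicing): /p/ is a voiceless stop immediately after the nasal /n/, so it voices to [b]. /wenpuugaaptio/ → wenbuugaaptio.
Rule 3 (stop-cluster a-epenthesis): /p/ and /t/ form a stop–stop cluster, so [a] is inserted between them. /wenbuugaaptio/ → wenbuugaapatio.
Rule 4 (final vowel raising): /o/ is a mid vowel in word-final position, so it raises to [u]. /wenbuugaapatio/ → wenbuugaapatiu.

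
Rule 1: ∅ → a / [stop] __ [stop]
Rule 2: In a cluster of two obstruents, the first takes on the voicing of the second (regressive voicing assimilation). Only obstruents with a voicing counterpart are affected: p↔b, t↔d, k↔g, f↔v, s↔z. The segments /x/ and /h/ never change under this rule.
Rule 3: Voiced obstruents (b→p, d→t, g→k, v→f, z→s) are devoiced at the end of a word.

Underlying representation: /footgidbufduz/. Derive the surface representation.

footagidabuvdus

Rule 1 (stop-cluster a-epenthesis): /t/ and /g/ form a stop–stop cluster, so [a] is inserted between them. /d/ and /b/ form a stop–stop cluster, so [a] is inserted between them. /footgidbufduz/ → footagidabufduz.
Rule 2 (regressive voicing assimilation): /f/ precedes the voiced obstruent /d/, so it voices to [v] by assimilation. /footagidabufduz/ → footagidabuvduz.
Rule 3 (final devoicing): /z/ is a voiced obstruent in word-final position, so it devoices to [s]. /footagidabuvduz/ → footagidabuvdus.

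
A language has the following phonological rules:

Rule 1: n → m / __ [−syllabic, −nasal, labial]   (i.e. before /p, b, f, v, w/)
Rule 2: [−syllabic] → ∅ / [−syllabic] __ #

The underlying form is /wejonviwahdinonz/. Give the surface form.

Rule 1 (nasal place assimilation): /n/ precedes the labial consonant /v/, so it assimilates in place to [m]. /wejonviwahdinonz/ → wejomviwahdinonz.
Rule 2 (final cluster simplification): /z/ is the second consonant of a word-final cluster /nz/, so it deletes. /wejomviwahdinonz/ → wejomviwahdinon.

wejomviwahdinon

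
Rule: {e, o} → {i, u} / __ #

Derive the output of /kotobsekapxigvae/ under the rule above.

kotobsekapxigvai

/e/ is a mid vowel in word-final position, so it raises to [i].
The other instances of /o/, /e/ do not occur in the required environment and remain unchanged.
Surface form: [kotobsekapxigvai].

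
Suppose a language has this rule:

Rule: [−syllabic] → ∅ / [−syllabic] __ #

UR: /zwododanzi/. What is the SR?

zwododanzi

No segment of /zwododanzi/ meets the structural description of the rule, so the form surfaces unchanged.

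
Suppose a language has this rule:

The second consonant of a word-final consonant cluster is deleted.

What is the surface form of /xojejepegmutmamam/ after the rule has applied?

xojejepegmutmamam

No segment of /xojejepegmutmamam/ meets the structural description of the rule, so the form surfaces unchanged.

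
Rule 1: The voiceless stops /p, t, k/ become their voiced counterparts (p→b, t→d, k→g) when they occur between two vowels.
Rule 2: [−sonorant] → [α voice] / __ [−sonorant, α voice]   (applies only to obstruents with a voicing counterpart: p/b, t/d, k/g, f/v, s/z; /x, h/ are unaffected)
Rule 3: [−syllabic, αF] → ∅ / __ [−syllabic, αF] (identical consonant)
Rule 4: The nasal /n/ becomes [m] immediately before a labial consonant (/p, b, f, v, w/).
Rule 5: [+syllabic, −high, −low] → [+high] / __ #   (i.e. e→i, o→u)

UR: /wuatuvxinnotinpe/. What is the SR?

wuadufxinodimpi

Rule 1 (intervocalic voicing): /t/ is a voiceless stop between vowels /a/ and /u/, so it voices to [d]. /t/ is a voiceless stop between vowels /o/ and /i/, so it voices to [d]. /wuatuvxinnotinpe/ → wuaduvxinnodinpe.
Rule 2 (regressive voicing assimilation): /v/ precedes the voiceless obstruent /x/, so it devoices to [f] by assimilation. /wuaduvxinnodinpe/ → wuadufxinnodinpe.
Rule 3 (degemination): /nn/ is a geminate; the first /n/ deletes. /wuadufxinnodinpe/ → wuadufxinodinpe.
Rule 4 (nasal place assimilation): /n/ precedes the labial consonant /p/, so it assimilates in place to [m]. /wuadufxinodinpe/ → wuadufxinodimpe.
Rule 5 (final vowel raising): /e/ is a mid vowel in word-final position, so it raises to [i]. /wuadufxinodimpe/ → wuadufxinodimpi.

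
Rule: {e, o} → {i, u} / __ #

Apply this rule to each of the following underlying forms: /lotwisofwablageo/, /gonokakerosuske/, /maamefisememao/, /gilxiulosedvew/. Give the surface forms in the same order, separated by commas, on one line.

/lotwisofwablageo/: /o/ is a mid vowel in word-final position, so it raises to [u]. → [lotwisofwablageu].
/gonokakerosuske/: /e/ is a mid vowel in word-final position, so it raises to [i]. → [gonokakerosuski].
/maamefisememao/: /o/ is a mid vowel in word-final position, so it raises to [u]. → [maamefisememau].
/gilxiulosedvew/: the rule's environment is not met; surfaces unchanged as [gilxiulosedvew].

lotwisofwablageu, gonokakerosuski, maamefisememau, gilxiulosedvew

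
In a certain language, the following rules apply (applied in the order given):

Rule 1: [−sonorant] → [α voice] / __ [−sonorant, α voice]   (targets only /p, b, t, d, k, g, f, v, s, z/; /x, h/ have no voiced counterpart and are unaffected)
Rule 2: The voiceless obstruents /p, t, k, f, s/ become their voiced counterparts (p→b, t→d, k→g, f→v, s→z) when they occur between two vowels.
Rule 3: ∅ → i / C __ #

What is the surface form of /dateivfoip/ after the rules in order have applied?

dadeiffoipi

Rule 1 (regressive voicing assimilation): /v/ precedes the voiceless obstruent /f/, so it devoices to [f] by assimilation. /dateivfoip/ → dateiffoip.
Rule 2 (intervocalic voicing): /t/ is a voiceless obstruent between vowels /a/ and /e/, so it voices to [d]. /dateiffoip/ → dadeiffoip.
Rule 3 (final i-epenthesis): the form ends in the consonant /p/, so [i] is inserted word-finally. /dadeiffoip/ → dadeiffoipi.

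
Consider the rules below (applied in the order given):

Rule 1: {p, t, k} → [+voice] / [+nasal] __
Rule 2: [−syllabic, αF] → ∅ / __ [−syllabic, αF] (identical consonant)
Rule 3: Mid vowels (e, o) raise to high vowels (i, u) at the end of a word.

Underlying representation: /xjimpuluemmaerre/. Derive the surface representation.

xjimbuluemaeri

Rule 1 (post-nasal voicing): /p/ is a voiceless stop immediately after the nasal /m/, so it voices to [b]. /xjimpuluemmaerre/ → xjimbuluemmaerre.
Rule 2 (degemination): /mm/ is a geminate; the first /m/ deletes. /rr/ is a geminate; the first /r/ deletes. /xjimbuluemmaerre/ → xjimbuluemaere.
Rule 3 (final vowel raising): /e/ is a mid vowel in word-final position, so it raises to [i]. /xjimbuluemaere/ → xjimbuluemaeri.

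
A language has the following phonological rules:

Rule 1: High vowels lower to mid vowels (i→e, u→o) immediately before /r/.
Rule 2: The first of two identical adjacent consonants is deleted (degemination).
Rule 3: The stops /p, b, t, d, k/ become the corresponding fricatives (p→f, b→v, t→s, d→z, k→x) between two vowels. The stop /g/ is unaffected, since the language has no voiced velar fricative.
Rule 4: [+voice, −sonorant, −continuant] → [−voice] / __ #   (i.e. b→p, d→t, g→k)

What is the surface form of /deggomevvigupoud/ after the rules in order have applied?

degomevigufout

Rule 1 (pre-rhotic lowering): no segment meets the environment; /deggomevvigupoud/ is unchanged.
Rule 2 (degemination): /gg/ is a geminate; the first /g/ deletes. /vv/ is a geminate; the first /v/ deletes. /deggomevvigupoud/ → degomevigupoud.
Rule 3 (intervocalic spirantization): /p/ is a stop between vowels /u/ and /o/, so it spirantizes to the fricative [f]. /degomevigupoud/ → degomevigufoud.
Rule 4 (final devoicing): /d/ is a voiced stop in word-final position, so it devoices to [t]. /degomevigufoud/ → degomevigufout.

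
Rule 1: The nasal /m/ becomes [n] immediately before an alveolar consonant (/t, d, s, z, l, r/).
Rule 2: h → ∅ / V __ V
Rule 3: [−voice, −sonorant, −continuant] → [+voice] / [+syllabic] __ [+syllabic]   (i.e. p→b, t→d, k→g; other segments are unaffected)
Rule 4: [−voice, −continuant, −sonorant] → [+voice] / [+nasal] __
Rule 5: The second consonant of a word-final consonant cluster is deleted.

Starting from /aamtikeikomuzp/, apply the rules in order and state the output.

Rule 1 (nasal place assimilation): /m/ precedes the alveolar consonant /t/, so it assimilates in place to [n]. /aamtikeikomuzp/ → aantikeikomuzp.
Rule 2 (intervocalic h-deletion): no segment meets the environment; /aantikeikomuzp/ is unchanged.
Rule 3 (intervocalic voicing): /k/ is a voiceless stop between vowels /i/ and /e/, so it voices to [g]. /k/ is a voiceless stop between vowels /i/ and /o/, so it voices to [g]. /aantikeikomuzp/ → aantigeigomuzp.
Rule 4 (post-nasal voicing): /t/ is a voiceless stop immediately after the nasal /n/, so it voices to [d]. /aantigeigomuzp/ → aandigeigomuzp.
Rule 5 (final cluster simplification): /p/ is the second consonant of a word-final cluster /zp/, so it deletes. /aandigeigomuzp/ → aandigeigomuz.

aandigeigomuz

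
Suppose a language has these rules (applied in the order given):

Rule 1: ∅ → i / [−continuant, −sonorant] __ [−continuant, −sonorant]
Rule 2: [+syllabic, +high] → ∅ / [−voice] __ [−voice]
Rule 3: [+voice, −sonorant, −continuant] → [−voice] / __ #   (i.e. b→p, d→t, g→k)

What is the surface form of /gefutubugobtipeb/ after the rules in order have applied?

geftubugobitpep

Rule 1 (stop-cluster i-epenthesis): /b/ and /t/ form a stop–stop cluster, so [i] is inserted between them. /gefutubugobtipeb/ → gefutubugobitipeb.
Rule 2 (high vowel syncope): /u/ is a high vowel flanked by voiceless consonants /f/ and /t/, so it deletes. /i/ is a high vowel flanked by voiceless consonants /t/ and /p/, so it deletes. /gefutubugobitipeb/ → geftubugobitpeb.
Rule 3 (final devoicing): /b/ is a voiced stop in word-final position, so it devoices to [p]. /geftubugobitpeb/ → geftubugobitpep.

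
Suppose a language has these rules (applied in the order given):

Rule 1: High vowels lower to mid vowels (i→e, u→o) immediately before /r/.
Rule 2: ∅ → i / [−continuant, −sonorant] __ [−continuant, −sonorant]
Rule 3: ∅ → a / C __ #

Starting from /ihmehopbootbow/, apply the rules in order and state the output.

ihmehopibootibowa

Rule 1 (pre-rhotic lowering): no segment meets the environment; /ihmehopbootbow/ is unchanged.
Rule 2 (stop-cluster i-epenthesis): /p/ and /b/ form a stop–stop cluster, so [i] is inserted between them. /t/ and /b/ form a stop–stop cluster, so [i] is inserted between them. /ihmehopbootbow/ → ihmehopibootibow.
Rule 3 (final a-epenthesis): the form ends in the consonant /w/, so [a] is inserted word-finally. /ihmehopibootibow/ → ihmehopibootibowa.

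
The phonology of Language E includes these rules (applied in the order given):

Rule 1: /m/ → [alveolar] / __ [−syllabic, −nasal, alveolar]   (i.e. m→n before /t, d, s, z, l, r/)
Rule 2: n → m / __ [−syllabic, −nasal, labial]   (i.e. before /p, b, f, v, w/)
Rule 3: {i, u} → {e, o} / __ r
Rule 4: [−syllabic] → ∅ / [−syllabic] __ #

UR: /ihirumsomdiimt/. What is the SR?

iherunsondiin

Rule 1 (nasal place assimilation): /m/ precedes the alveolar consonant /s/, so it assimilates in place to [n]. /m/ precedes the alveolar consonant /d/, so it assimilates in place to [n]. /m/ precedes the alveolar consonant /t/, so it assimilates in place to [n]. /ihirumsomdiimt/ → ihirunsondiint.
Rule 2 (nasal place assimilation): no segment meets the environment; /ihirunsondiint/ is unchanged.
Rule 3 (pre-rhotic lowering): /i/ is a high vowel immediately before /r/, so it lowers to [e]. /ihirunsondiint/ → iherunsondiint.
Rule 4 (final cluster simplification): /t/ is the second consonant of a word-final cluster /nt/, so it deletes. /iherunsondiint/ → iherunsondiin.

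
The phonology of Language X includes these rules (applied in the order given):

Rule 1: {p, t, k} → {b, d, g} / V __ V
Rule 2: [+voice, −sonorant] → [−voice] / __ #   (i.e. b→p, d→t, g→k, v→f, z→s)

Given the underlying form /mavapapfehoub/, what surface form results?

Rule 1 (intervocalic voicing): /p/ is a voiceless stop between vowels /a/ and /a/, so it voices to [b]. /mavapapfehoub/ → mavabapfehoub.
Rule 2 (final devoicing): /b/ is a voiced obstruent in word-final position, so it devoices to [p]. /mavabapfehoub/ → mavabapfehoup.

mavabapfehoup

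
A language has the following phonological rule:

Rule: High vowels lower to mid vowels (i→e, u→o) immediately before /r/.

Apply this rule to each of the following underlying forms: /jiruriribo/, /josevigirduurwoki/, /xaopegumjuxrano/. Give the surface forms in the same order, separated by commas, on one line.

jeroreribo, josevigerduorwoki, xaopegumjuxrano

/jiruriribo/: /i/ is a high vowel immediately before /r/, so it lowers to [e]. /u/ is a high vowel immediately before /r/, so it lowers to [o]. /i/ is a high vowel immediately before /r/, so it lowers to [e]. → [jeroreribo].
/josevigirduurwoki/: /i/ is a high vowel immediately before /r/, so it lowers to [e]. /u/ is a high vowel immediately before /r/, so it lowers to [o]. → [josevigerduorwoki].
/xaopegumjuxrano/: the rule's environment is not met; surfaces unchanged as [xaopegumjuxrano].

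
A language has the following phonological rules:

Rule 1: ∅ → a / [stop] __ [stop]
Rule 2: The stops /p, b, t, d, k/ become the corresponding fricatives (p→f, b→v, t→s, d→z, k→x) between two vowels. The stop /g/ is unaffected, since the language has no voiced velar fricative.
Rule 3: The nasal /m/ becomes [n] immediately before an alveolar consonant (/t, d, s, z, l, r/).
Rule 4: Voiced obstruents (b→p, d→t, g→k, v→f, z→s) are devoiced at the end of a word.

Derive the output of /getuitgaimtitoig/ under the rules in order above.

gesuisagaintisoik

Rule 1 (stop-cluster a-epenthesis): /t/ and /g/ form a stop–stop cluster, so [a] is inserted between them. /getuitgaimtitoig/ → getuitagaimtitoig.
Rule 2 (intervocalic spirantization): /t/ is a stop between vowels /e/ and /u/, so it spirantizes to the fricative [s]. /t/ is a stop between vowels /i/ and /a/, so it spirantizes to the fricative [s]. /t/ is a stop between vowels /i/ and /o/, so it spirantizes to the fricative [s]. /getuitagaimtitoig/ → gesuisagaimtisoig.
Rule 3 (nasal place assimilation): /m/ precedes the alveolar consonant /t/, so it assimilates in place to [n]. /gesuisagaimtisoig/ → gesuisagaintisoig.
Rule 4 (final devoicing): /g/ is a voiced obstruent in word-final position, so it devoices to [k]. /gesuisagaintisoig/ → gesuisagaintisoik.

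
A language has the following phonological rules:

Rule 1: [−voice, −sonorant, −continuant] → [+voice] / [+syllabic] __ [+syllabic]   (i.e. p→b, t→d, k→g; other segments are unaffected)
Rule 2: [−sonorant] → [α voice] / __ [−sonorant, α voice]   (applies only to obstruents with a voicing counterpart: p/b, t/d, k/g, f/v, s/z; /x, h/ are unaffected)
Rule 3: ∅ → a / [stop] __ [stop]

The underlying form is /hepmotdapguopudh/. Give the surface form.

hepmodadabaguobuth

Rule 1 (intervocalic voicing): /p/ is a voiceless stop between vowels /o/ and /u/, so it voices to [b]. /hepmotdapguopudh/ → hepmotdapguobudh.
Rule 2 (regressive voicing assimilation): /t/ precedes the voiced obstruent /d/, so it voices to [d] by assimilation. /p/ precedes the voiced obstruent /g/, so it voices to [b] by assimilation. /d/ precedes the voiceless obstruent /h/, so it devoices to [t] by assimilation. /hepmotdapguobudh/ → hepmoddabguobuth.
Rule 3 (stop-cluster a-epenthesis): /d/ and /d/ form a stop–stop cluster, so [a] is inserted between them. /b/ and /g/ form a stop–stop cluster, so [a] is inserted between them. /hepmoddabguobuth/ → hepmodadabaguobuth.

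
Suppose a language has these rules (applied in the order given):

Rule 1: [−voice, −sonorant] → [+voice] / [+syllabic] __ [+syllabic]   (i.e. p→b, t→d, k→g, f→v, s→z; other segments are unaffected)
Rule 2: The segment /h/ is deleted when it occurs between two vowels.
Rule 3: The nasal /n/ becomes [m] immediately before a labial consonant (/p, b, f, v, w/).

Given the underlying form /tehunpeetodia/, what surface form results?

teumpeedodia

Rule 1 (intervocalic voicing): /t/ is a voiceless obstruent between vowels /e/ and /o/, so it voices to [d]. /tehunpeetodia/ → tehunpeedodia.
Rule 2 (intervocalic h-deletion): /h/ occurs between vowels /e/ and /u/, so it deletes. /tehunpeedodia/ → teunpeedodia.
Rule 3 (nasal place assimilation): /n/ precedes the labial consonant /p/, so it assimilates in place to [m]. /teunpeedodia/ → teumpeedodia.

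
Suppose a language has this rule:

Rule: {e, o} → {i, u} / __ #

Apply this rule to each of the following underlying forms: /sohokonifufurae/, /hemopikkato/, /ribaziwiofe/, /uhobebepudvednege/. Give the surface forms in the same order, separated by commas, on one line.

/sohokonifufurae/: /e/ is a mid vowel in word-final position, so it raises to [i]. → [sohokonifufurai].
/hemopikkato/: /o/ is a mid vowel in word-final position, so it raises to [u]. → [hemopikkatu].
/ribaziwiofe/: /e/ is a mid vowel in word-final position, so it raises to [i]. → [ribaziwiofi].
/uhobebepudvednege/: /e/ is a mid vowel in word-final position, so it raises to [i]. → [uhobebepudvednegi].

sohokonifufurai, hemopikkatu, ribaziwiofi, uhobebepudvednegi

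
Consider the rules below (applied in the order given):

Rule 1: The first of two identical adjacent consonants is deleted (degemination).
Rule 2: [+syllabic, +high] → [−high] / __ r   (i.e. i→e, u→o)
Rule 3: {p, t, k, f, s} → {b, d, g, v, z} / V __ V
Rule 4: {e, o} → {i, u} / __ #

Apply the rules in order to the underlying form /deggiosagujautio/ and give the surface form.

degiozagujaudiu

Rule 1 (degemination): /gg/ is a geminate; the first /g/ deletes. /deggiosagujautio/ → degiosagujautio.
Rule 2 (pre-rhotic lowering): no segment meets the environment; /degiosagujautio/ is unchanged.
Rule 3 (intervocalic voicing): /s/ is a voiceless obstruent between vowels /o/ and /a/, so it voices to [z]. /t/ is a voiceless obstruent between vowels /u/ and /i/, so it voices to [d]. /degiosagujautio/ → degiozagujaudio.
Rule 4 (final vowel raising): /o/ is a mid vowel in word-final position, so it raises to [u]. /degiozagujaudio/ → degiozagujaudiu.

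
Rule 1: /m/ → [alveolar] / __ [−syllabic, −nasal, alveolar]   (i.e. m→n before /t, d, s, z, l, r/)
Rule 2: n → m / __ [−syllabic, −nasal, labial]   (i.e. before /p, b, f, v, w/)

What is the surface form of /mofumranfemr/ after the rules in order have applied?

mofunramfenr

Rule 1 (nasal place assimilation): /m/ precedes the alveolar consonant /r/, so it assimilates in place to [n]. /m/ precedes the alveolar consonant /r/, so it assimilates in place to [n]. /mofumranfemr/ → mofunranfenr.
Rule 2 (nasal place assimilation): /n/ precedes the labial consonant /f/, so it assimilates in place to [m]. /mofunranfenr/ → mofunramfenr.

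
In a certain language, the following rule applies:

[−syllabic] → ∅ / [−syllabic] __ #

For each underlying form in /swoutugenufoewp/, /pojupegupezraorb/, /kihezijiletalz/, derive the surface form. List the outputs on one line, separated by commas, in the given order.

/swoutugenufoewp/: /p/ is the second consonant of a word-final cluster /wp/, so it deletes. → [swoutugenufoew].
/pojupegupezraorb/: /b/ is the second consonant of a word-final cluster /rb/, so it deletes. → [pojupegupezraor].
/kihezijiletalz/: /z/ is the second consonant of a word-final cluster /lz/, so it deletes. → [kihezijiletal].

swoutugenufoew, pojupegupezraor, kihezijiletal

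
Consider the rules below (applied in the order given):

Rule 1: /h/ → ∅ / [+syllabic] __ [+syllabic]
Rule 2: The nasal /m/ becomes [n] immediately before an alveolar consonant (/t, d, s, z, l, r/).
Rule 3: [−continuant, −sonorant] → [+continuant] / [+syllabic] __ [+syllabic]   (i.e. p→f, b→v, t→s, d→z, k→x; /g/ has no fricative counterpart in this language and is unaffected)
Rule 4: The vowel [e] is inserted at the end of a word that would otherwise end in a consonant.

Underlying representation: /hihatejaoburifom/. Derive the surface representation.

hiasejaovurifome

Rule 1 (intervocalic h-deletion): /h/ occurs between vowels /i/ and /a/, so it deletes. /hihatejaoburifom/ → hiatejaoburifom.
Rule 2 (nasal place assimilation): no segment meets the environment; /hiatejaoburifom/ is unchanged.
Rule 3 (intervocalic spirantization): /t/ is a stop between vowels /a/ and /e/, so it spirantizes to the fricative [s]. /b/ is a stop between vowels /o/ and /u/, so it spirantizes to the fricative [v]. /hiatejaoburifom/ → hiasejaovurifom.
Rule 4 (final e-epenthesis): the form ends in the consonant /m/, so [e] is inserted word-finally. /hiasejaovurifom/ → hiasejaovurifome.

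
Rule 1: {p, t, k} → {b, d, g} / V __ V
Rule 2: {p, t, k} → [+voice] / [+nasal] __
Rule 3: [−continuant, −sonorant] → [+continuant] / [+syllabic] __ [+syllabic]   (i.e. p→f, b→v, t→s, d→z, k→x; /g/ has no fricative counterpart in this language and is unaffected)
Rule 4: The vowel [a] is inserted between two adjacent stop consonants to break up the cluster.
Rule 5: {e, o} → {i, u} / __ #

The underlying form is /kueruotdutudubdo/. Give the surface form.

Rule 1 (intervocalic voicing): /t/ is a voiceless stop between vowels /u/ and /u/, so it voices to [d]. /kueruotdutudubdo/ → kueruotdududubdo.
Rule 2 (post-nasal voicing): no segment meets the environment; /kueruotdududubdo/ is unchanged.
Rule 3 (intervocalic spirantization): /d/ is a stop between vowels /u/ and /u/, so it spirantizes to the fricative [z]. /d/ is a stop between vowels /u/ and /u/, so it spirantizes to the fricative [z]. /kueruotdududubdo/ → kueruotduzuzubdo.
Rule 4 (stop-cluster a-epenthesis): /t/ and /d/ form a stop–stop cluster, so [a] is inserted between them. /b/ and /d/ form a stop–stop cluster, so [a] is inserted between them. /kueruotduzuzubdo/ → kueruotaduzuzubado.
Rule 5 (final vowel raising): /o/ is a mid vowel in word-final position, so it raises to [u]. /kueruotaduzuzubado/ → kueruotaduzuzubadu.

kueruotaduzuzubadu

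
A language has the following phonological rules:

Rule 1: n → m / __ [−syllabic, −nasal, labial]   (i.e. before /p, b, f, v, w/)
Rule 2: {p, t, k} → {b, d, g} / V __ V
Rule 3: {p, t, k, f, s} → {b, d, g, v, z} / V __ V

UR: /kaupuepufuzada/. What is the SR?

Rule 1 (nasal place assimilation): no segment meets the environment; /kaupuepufuzada/ is unchanged.
Rule 2 (intervocalic voicing): /p/ is a voiceless stop between vowels /u/ and /u/, so it voices to [b]. /p/ is a voiceless stop between vowels /e/ and /u/, so it voices to [b]. /kaupuepufuzada/ → kaubuebufuzada.
Rule 3 (intervocalic voicing): /f/ is a voiceless obstruent between vowels /u/ and /u/, so it voices to [v]. /kaubuebufuzada/ → kaubuebuvuzada.

kaubuebuvuzada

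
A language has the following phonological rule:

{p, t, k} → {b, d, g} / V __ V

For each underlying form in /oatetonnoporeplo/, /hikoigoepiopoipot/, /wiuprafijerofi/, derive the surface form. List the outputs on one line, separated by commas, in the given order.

/oatetonnoporeplo/: /t/ is a voiceless stop between vowels /a/ and /e/, so it voices to [d]. /t/ is a voiceless stop between vowels /e/ and /o/, so it voices to [d]. /p/ is a voiceless stop between vowels /o/ and /o/, so it voices to [b]. → [oadedonnoboreplo].
/hikoigoepiopoipot/: /k/ is a voiceless stop between vowels /i/ and /o/, so it voices to [g]. /p/ is a voiceless stop between vowels /e/ and /i/, so it voices to [b]. /p/ is a voiceless stop between vowels /o/ and /o/, so it voices to [b]. /p/ is a voiceless stop between vowels /i/ and /o/, so it voices to [b]. → [higoigoebioboibot].
/wiuprafijerofi/: the rule's environment is not met; surfaces unchanged as [wiuprafijerofi].

oadedonnoboreplo, higoigoebioboibot, wiuprafijerofi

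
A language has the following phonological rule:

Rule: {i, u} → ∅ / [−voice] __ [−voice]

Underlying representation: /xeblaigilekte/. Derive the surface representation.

No segment of /xeblaigilekte/ meets the structural description of the rule, so the form surfaces unchanged.

xeblaigilekte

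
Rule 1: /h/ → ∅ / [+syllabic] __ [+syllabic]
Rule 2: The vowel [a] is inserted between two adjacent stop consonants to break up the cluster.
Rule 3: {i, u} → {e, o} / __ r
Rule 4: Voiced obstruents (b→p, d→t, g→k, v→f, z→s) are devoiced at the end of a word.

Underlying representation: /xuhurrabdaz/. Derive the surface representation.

xuorrabadas

Rule 1 (intervocalic h-deletion): /h/ occurs between vowels /u/ and /u/, so it deletes. /xuhurrabdaz/ → xuurrabdaz.
Rule 2 (stop-cluster a-epenthesis): /b/ and /d/ form a stop–stop cluster, so [a] is inserted between them. /xuurrabdaz/ → xuurrabadaz.
Rule 3 (pre-rhotic lowering): /u/ is a high vowel immediately before /r/, so it lowers to [o]. /xuurrabadaz/ → xuorrabadaz.
Rule 4 (final devoicing): /z/ is a voiced obstruent in word-final position, so it devoices to [s]. /xuorrabadaz/ → xuorrabadas.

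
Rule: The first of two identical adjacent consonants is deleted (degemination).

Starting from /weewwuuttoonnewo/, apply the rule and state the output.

/ww/ is a geminate; the first /w/ deletes.
/tt/ is a geminate; the first /t/ deletes.
/nn/ is a geminate; the first /n/ deletes.
The other instances of /w/, /t/, /n/ do not occur in the required environment and remain unchanged.
Surface form: [weewuutoonewo].

weewuutoonewo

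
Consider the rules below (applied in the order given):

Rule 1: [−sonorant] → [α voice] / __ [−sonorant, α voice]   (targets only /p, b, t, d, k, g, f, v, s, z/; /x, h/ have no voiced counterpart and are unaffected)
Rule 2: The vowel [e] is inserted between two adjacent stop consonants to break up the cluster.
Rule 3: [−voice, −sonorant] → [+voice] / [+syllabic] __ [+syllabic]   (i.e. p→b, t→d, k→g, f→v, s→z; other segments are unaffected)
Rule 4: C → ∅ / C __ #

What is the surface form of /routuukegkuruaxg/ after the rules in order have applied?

rouduugegeguruax

Rule 1 (regressive voicing assimilation): /g/ precedes the voiceless obstruent /k/, so it devoices to [k] by assimilation. /routuukegkuruaxg/ → routuukekkuruaxg.
Rule 2 (stop-cluster e-epenthesis): /k/ and /k/ form a stop–stop cluster, so [e] is inserted between them. /routuukekkuruaxg/ → routuukekekuruaxg.
Rule 3 (intervocalic voicing): /t/ is a voiceless obstruent between vowels /u/ and /u/, so it voices to [d]. /k/ is a voiceless obstruent between vowels /u/ and /e/, so it voices to [g]. /k/ is a voiceless obstruent between vowels /e/ and /e/, so it voices to [g]. /k/ is a voiceless obstruent between vowels /e/ and /u/, so it voices to [g]. /routuukekekuruaxg/ → rouduugegeguruaxg.
Rule 4 (final cluster simplification): /g/ is the second consonant of a word-final cluster /xg/, so it deletes. /rouduugegeguruaxg/ → rouduugegeguruax.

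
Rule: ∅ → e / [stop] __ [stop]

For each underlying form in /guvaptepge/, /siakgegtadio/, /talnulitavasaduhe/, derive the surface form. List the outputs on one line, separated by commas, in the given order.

/guvaptepge/: /p/ and /t/ form a stop–stop cluster, so [e] is inserted between them. /p/ and /g/ form a stop–stop cluster, so [e] is inserted between them. → [guvapetepege].
/siakgegtadio/: /k/ and /g/ form a stop–stop cluster, so [e] is inserted between them. /g/ and /t/ form a stop–stop cluster, so [e] is inserted between them. → [siakegegetadio].
/talnulitavasaduhe/: the rule's environment is not met; surfaces unchanged as [talnulitavasaduhe].

guvapetepege, siakegegetadio, talnulitavasaduhe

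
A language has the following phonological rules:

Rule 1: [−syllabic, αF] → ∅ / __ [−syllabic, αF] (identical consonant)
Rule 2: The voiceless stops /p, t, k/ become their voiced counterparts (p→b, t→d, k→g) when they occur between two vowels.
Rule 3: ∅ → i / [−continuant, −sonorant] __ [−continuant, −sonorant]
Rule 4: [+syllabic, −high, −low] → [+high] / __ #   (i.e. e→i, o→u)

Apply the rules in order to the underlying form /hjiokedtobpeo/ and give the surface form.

hjiogeditobipeu

Rule 1 (degemination): no segment meets the environment; /hjiokedtobpeo/ is unchanged.
Rule 2 (intervocalic voicing): /k/ is a voiceless stop between vowels /o/ and /e/, so it voices to [g]. /hjiokedtobpeo/ → hjiogedtobpeo.
Rule 3 (stop-cluster i-epenthesis): /d/ and /t/ form a stop–stop cluster, so [i] is inserted between them. /b/ and /p/ form a stop–stop cluster, so [i] is inserted between them. /hjiogedtobpeo/ → hjiogeditobipeo.
Rule 4 (final vowel raising): /o/ is a mid vowel in word-final position, so it raises to [u]. /hjiogeditobipeo/ → hjiogeditobipeu.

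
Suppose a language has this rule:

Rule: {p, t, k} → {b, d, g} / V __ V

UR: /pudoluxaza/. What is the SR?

No segment of /pudoluxaza/ meets the structural description of the rule, so the form surfaces unchanged.

pudoluxaza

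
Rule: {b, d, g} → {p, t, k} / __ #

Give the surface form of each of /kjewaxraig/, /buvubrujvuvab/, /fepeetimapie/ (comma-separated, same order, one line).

kjewaxraik, buvubrujvuvap, fepeetimapie

/kjewaxraig/: /g/ is a voiced stop in word-final position, so it devoices to [k]. → [kjewaxraik].
/buvubrujvuvab/: /b/ is a voiced stop in word-final position, so it devoices to [p]. → [buvubrujvuvap].
/fepeetimapie/: the rule's environment is not met; surfaces unchanged as [fepeetimapie].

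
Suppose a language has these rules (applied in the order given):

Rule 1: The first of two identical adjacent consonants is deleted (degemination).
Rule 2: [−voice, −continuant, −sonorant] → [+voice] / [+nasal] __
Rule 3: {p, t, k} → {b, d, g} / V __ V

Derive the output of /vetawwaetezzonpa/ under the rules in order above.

vedawaedezonba

Rule 1 (degemination): /ww/ is a geminate; the first /w/ deletes. /zz/ is a geminate; the first /z/ deletes. /vetawwaetezzonpa/ → vetawaetezonpa.
Rule 2 (post-nasal voicing): /p/ is a voiceless stop immediately after the nasal /n/, so it voices to [b]. /vetawaetezonpa/ → vetawaetezonba.
Rule 3 (intervocalic voicing): /t/ is a voiceless stop between vowels /e/ and /a/, so it voices to [d]. /t/ is a voiceless stop between vowels /e/ and /e/, so it voices to [d]. /vetawaetezonba/ → vedawaedezonba.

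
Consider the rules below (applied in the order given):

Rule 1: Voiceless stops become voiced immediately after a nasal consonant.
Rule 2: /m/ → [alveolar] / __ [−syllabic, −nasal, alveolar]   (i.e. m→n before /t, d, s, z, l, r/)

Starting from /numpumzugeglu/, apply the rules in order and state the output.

Rule 1 (post-nasal voicing): /p/ is a voiceless stop immediately after the nasal /m/, so it voices to [b]. /numpumzugeglu/ → numbumzugeglu.
Rule 2 (nasal place assimilation): /m/ precedes the alveolar consonant /z/, so it assimilates in place to [n]. /numbumzugeglu/ → numbunzugeglu.

numbunzugeglu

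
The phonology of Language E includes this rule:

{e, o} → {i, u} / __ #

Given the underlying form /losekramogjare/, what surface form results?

/e/ is a mid vowel in word-final position, so it raises to [i].
Surface form: [losekramogjari].

losekramogjari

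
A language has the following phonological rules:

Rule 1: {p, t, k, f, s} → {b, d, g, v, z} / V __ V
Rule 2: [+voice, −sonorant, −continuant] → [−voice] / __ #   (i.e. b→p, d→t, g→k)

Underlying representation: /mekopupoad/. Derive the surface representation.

megobuboat

Rule 1 (intervocalic voicing): /k/ is a voiceless obstruent between vowels /e/ and /o/, so it voices to [g]. /p/ is a voiceless obstruent between vowels /o/ and /u/, so it voices to [b]. /p/ is a voiceless obstruent between vowels /u/ and /o/, so it voices to [b]. /mekopupoad/ → megobuboad.
Rule 2 (final devoicing): /d/ is a voiced stop in word-final position, so it devoices to [t]. /megobuboad/ → megobuboat.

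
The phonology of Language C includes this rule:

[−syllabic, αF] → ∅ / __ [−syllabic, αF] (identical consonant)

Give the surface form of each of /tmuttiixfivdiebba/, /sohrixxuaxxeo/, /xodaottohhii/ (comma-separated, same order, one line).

tmutiixfivdieba, sohrixuaxeo, xodaotohii

/tmuttiixfivdiebba/: /tt/ is a geminate; the first /t/ deletes. /bb/ is a geminate; the first /b/ deletes. → [tmutiixfivdieba].
/sohrixxuaxxeo/: /xx/ is a geminate; the first /x/ deletes. /xx/ is a geminate; the first /x/ deletes. → [sohrixuaxeo].
/xodaottohhii/: /tt/ is a geminate; the first /t/ deletes. /hh/ is a geminate; the first /h/ deletes. → [xodaotohii].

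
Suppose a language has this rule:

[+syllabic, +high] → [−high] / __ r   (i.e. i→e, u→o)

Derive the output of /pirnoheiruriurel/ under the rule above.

pernoheeroriorel

/i/ is a high vowel immediately before /r/, so it lowers to [e].
/i/ is a high vowel immediately before /r/, so it lowers to [e].
/u/ is a high vowel immediately before /r/, so it lowers to [o].
/u/ is a high vowel immediately before /r/, so it lowers to [o].
The other instance of /i/ does not occur in the required environment and remains unchanged.
Surface form: [pernoheeroriorel].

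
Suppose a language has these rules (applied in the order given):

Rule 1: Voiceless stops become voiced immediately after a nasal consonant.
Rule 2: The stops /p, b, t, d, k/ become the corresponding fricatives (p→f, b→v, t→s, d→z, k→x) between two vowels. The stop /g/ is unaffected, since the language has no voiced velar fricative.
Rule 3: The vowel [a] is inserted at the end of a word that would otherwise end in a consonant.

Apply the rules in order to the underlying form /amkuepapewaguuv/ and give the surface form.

Rule 1 (post-nasal voicing): /k/ is a voiceless stop immediately after the nasal /m/, so it voices to [g]. /amkuepapewaguuv/ → amguepapewaguuv.
Rule 2 (intervocalic spirantization): /p/ is a stop between vowels /e/ and /a/, so it spirantizes to the fricative [f]. /p/ is a stop between vowels /a/ and /e/, so it spirantizes to the fricative [f]. /amguepapewaguuv/ → amguefafewaguuv.
Rule 3 (final a-epenthesis): the form ends in the consonant /v/, so [a] is inserted word-finally. /amguefafewaguuv/ → amguefafewaguuva.

amguefafewaguuva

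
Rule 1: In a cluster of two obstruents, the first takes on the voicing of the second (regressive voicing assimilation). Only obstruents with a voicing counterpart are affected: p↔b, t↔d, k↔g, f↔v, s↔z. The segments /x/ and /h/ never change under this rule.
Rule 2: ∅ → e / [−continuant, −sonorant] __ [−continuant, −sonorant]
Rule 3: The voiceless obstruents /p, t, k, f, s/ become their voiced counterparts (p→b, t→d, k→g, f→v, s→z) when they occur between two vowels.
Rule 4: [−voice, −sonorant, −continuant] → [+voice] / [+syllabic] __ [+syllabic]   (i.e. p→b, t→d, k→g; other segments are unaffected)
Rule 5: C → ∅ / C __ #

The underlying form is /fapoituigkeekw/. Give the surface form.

Rule 1 (regressive voicing assimilation): /g/ precedes the voiceless obstruent /k/, so it devoices to [k] by assimilation. /fapoituigkeekw/ → fapoituikkeekw.
Rule 2 (stop-cluster e-epenthesis): /k/ and /k/ form a stop–stop cluster, so [e] is inserted between them. /fapoituikkeekw/ → fapoituikekeekw.
Rule 3 (intervocalic voicing): /p/ is a voiceless obstruent between vowels /a/ and /o/, so it voices to [b]. /t/ is a voiceless obstruent between vowels /i/ and /u/, so it voices to [d]. /k/ is a voiceless obstruent between vowels /i/ and /e/, so it voices to [g]. /k/ is a voiceless obstruent between vowels /e/ and /e/, so it voices to [g]. /fapoituikekeekw/ → faboiduigegeekw.
Rule 4 (intervocalic voicing): no segment meets the environment; /faboiduigegeekw/ is unchanged.
Rule 5 (final cluster simplification): /w/ is the second consonant of a word-final cluster /kw/, so it deletes. /faboiduigegeekw/ → faboiduigegeek.

faboiduigegeek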